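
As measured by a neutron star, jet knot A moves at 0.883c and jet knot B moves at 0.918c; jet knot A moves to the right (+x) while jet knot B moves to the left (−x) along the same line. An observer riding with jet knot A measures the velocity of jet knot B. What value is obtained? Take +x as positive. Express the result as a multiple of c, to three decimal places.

-0.995c

β_A = 0.883, β_B = -0.918.
Transform to A's frame with the inverse velocity-addition law: u' = (u − v)/(1 − uv/c²), taking u = β_B and v = β_A.
u' = (-0.918 − 0.883) / (1 − (0.883)(-0.918)) = -1.8010/1.8106 = -0.9947.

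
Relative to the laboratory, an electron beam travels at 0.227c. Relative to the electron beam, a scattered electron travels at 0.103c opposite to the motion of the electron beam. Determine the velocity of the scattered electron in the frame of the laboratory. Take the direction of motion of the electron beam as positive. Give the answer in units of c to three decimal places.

With v = 0.227 and u' = -0.103 (in units of c),
u = (u' + v)/(1 + u'v/c²):
u = (-0.103 + 0.227) / (1 + (-0.103)·0.227) = 0.1240/0.9766 = 0.1270
(Galilean addition would give +0.124c.)

+0.127c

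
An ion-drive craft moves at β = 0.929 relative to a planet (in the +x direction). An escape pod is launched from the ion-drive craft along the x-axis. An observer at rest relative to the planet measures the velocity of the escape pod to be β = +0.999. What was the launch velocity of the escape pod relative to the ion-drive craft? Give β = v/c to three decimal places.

β = +0.973

Invert the composition law: u' = (u − v)/(1 − uv/c²).
u' = (0.999 − 0.929) / (1 − (0.999)(0.929)) = 0.0700/0.0719 = 0.9732.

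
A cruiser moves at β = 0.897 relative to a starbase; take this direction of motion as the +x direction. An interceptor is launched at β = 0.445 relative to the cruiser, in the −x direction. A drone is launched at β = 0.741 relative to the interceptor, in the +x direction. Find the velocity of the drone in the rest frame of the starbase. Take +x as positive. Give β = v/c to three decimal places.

Apply u = (u' + v)/(1 + u'v/c²) successively, working outward toward the starbase.
Start: velocity of the cruiser relative to the starbase = 0.8970c.
Compose with the interceptor (u' = -0.445 in the cruiser frame): u_1 = (-0.445 + 0.897) / (1 + (-0.445)·0.897) = 0.4520/0.6008 = 0.7523.
Compose with the drone (u' = 0.741 in the interceptor frame): u_2 = (0.741 + 0.752) / (1 + 0.741·0.752) = 1.4933/1.5574 = 0.9588.

β = +0.959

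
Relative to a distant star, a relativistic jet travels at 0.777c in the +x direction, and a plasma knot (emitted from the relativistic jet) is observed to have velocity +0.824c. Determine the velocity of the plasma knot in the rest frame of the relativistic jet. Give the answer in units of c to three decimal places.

+0.131c

Invert the composition law: u' = (u − v)/(1 − uv/c²).
u' = (0.824 − 0.777) / (1 − (0.824)(0.777)) = 0.0470/0.3598 = 0.1306.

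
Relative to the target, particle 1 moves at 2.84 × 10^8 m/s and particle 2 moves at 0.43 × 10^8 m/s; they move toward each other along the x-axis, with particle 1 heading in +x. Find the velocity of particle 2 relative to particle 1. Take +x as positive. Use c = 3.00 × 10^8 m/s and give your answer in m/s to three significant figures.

β_A = 0.947, β_B = -0.143 (dividing each by c = 3.00 × 10^8 m/s).
Transform to A's frame with the inverse velocity-addition law: u' = (u − v)/(1 − uv/c²), taking u = β_B and v = β_A.
u' = (-0.143 − 0.947) / (1 − (0.947)(-0.143)) = -1.0900/1.1357 = -0.9598.
u' = -0.9598 × 3.00 × 10^8 m/s.

-2.88 × 10^8 m/s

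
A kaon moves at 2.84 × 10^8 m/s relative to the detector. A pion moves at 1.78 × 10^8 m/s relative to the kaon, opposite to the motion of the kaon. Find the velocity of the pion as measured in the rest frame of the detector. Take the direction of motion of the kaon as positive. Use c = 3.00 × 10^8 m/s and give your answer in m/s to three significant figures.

+2.42 × 10^8 m/s

In units of c (dividing by 3.00 × 10^8 m/s): v = 0.947, u' = -0.593.
u = (u' + v)/(1 + u'v/c²):
u = (-0.593 + 0.947) / (1 + (-0.593)·0.947) = 0.3533/0.4383 = 0.8061
Converting back: u = 0.8061 × 3.00 × 10^8 m/s.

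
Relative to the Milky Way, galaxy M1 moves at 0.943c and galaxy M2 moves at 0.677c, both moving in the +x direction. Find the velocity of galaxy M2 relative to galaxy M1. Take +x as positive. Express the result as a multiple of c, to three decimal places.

-0.736c

β_A = 0.943, β_B = 0.677.
Transform to A's frame with the inverse velocity-addition law: u' = (u − v)/(1 − uv/c²), taking u = β_B and v = β_A.
u' = (0.677 − 0.943) / (1 − (0.943)(0.677)) = -0.2660/0.3616 = -0.7356.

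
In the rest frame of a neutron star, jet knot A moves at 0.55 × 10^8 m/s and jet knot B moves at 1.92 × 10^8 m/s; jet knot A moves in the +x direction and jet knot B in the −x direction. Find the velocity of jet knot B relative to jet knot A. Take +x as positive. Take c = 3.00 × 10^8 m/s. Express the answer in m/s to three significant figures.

-2.21 × 10^8 m/s

β_A = 0.183, β_B = -0.640 (dividing each by c = 3.00 × 10^8 m/s).
Transform to A's frame with the inverse velocity-addition law: u' = (u − v)/(1 − uv/c²), taking u = β_B and v = β_A.
u' = (-0.640 − 0.183) / (1 − (0.183)(-0.640)) = -0.8233/1.1173 = -0.7369.
u' = -0.7369 × 3.00 × 10^8 m/s.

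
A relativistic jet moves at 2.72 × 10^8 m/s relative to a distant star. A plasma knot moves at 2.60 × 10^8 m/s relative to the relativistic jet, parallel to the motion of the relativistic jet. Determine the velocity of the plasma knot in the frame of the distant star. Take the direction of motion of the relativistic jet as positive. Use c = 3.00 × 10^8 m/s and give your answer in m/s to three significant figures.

In units of c (dividing by 3.00 × 10^8 m/s): v = 0.907, u' = 0.867.
u = (u' + v)/(1 + u'v/c²):
u = (0.867 + 0.907) / (1 + 0.867·0.907) = 1.7733/1.7858 = 0.9930
(Galilean addition would give +1.773c, exceeding c.)
Converting back: u = 0.9930 × 3.00 × 10^8 m/s.

2.98 × 10^8 m/s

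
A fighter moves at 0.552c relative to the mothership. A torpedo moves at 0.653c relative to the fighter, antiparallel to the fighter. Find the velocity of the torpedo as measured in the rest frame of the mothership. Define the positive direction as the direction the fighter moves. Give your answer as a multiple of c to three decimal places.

With v = 0.552 and u' = -0.653 (in units of c),
u = (u' + v)/(1 + u'v/c²):
u = (-0.653 + 0.552) / (1 + (-0.653)·0.552) = -0.1010/0.6395 = -0.1579

-0.158c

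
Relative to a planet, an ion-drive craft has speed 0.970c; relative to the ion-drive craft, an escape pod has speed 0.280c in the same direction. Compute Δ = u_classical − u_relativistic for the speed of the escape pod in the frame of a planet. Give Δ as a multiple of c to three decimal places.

Galilean: u_cl = 0.280 + 0.970 = 1.2500.
Relativistic: u_rel = (0.280 + 0.970) / (1 + 0.280·0.970) = 1.2500/1.2716 = 0.9830.
Δ = 1.2500 − 0.9830 = 0.2670.
(The classical prediction exceeds c; the relativistic result does not.)

Δ = 0.267c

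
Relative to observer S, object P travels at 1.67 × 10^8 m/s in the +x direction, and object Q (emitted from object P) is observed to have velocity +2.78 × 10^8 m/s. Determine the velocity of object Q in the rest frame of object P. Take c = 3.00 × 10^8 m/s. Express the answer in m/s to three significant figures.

+2.29 × 10^8 m/s

v = 0.557c, u = 0.927c.
Invert the composition law: u' = (u − v)/(1 − uv/c²).
u' = (0.927 − 0.557) / (1 − (0.927)(0.557)) = 0.3700/0.4842 = 0.7642.
u' = 0.7642 × 3.00 × 10^8 m/s.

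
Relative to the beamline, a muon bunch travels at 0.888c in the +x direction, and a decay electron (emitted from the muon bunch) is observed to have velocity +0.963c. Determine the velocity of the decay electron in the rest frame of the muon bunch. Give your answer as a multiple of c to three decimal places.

+0.518c

Invert the composition law: u' = (u − v)/(1 − uv/c²).
u' = (0.963 − 0.888) / (1 − (0.963)(0.888)) = 0.0750/0.1449 = 0.5178.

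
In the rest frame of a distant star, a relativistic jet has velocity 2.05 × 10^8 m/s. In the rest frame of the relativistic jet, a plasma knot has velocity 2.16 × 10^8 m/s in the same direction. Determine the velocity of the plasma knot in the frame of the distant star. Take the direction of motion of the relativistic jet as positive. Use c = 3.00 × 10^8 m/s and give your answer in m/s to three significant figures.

In units of c (dividing by 3.00 × 10^8 m/s): v = 0.683, u' = 0.720.
u = (u' + v)/(1 + u'v/c²):
u = (0.720 + 0.683) / (1 + 0.720·0.683) = 1.4033/1.4920 = 0.9406
(Galilean addition would give +1.403c, exceeding c.)
Converting back: u = 0.9406 × 3.00 × 10^8 m/s.

2.82 × 10^8 m/s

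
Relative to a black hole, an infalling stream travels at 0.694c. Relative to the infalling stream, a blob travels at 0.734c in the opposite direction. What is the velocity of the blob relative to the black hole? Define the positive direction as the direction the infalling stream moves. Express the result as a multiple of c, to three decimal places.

-0.082c

With v = 0.694 and u' = -0.734 (in units of c),
u = (u' + v)/(1 + u'v/c²):
u = (-0.734 + 0.694) / (1 + (-0.734)·0.694) = -0.0400/0.4906 = -0.0815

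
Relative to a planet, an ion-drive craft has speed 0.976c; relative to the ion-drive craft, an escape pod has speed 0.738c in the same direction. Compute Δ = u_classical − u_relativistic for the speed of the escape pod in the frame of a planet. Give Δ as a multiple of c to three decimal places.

Galilean: u_cl = 0.738 + 0.976 = 1.7140.
Relativistic: u_rel = (0.738 + 0.976) / (1 + 0.738·0.976) = 1.7140/1.7203 = 0.9963.
Δ = 1.7140 − 0.9963 = 0.7177.
(The classical prediction exceeds c; the relativistic result does not.)

Δ = 0.718c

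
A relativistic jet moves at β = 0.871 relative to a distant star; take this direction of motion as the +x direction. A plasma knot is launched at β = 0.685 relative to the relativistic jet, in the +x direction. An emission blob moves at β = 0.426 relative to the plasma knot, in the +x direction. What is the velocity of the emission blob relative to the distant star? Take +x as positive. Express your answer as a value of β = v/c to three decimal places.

Apply u = (u' + v)/(1 + u'v/c²) successively, working outward toward the distant star.
Start: velocity of the relativistic jet relative to the distant star = 0.8710c.
Compose with the plasma knot (u' = 0.685 in the relativistic jet frame): u_1 = (0.685 + 0.871) / (1 + 0.685·0.871) = 1.5560/1.5966 = 0.9745.
Compose with the emission blob (u' = 0.426 in the plasma knot frame): u_2 = (0.426 + 0.975) / (1 + 0.426·0.975) = 1.4005/1.4152 = 0.9897.

β = 0.990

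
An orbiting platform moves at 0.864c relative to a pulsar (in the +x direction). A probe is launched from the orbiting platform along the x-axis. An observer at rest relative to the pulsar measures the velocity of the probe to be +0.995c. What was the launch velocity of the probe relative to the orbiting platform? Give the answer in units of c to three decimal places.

+0.934c

Invert the composition law: u' = (u − v)/(1 − uv/c²).
u' = (0.995 − 0.864) / (1 − (0.995)(0.864)) = 0.1310/0.1403 = 0.9336.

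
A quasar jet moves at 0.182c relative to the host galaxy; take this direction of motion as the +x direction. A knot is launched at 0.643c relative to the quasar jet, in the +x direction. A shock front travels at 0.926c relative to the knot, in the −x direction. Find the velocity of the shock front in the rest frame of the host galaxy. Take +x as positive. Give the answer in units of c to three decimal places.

Apply u = (u' + v)/(1 + u'v/c²) successively, working outward toward the host galaxy.
Start: velocity of the quasar jet relative to the host galaxy = 0.1820c.
Compose with the knot (u' = 0.643 in the quasar jet frame): u_1 = (0.643 + 0.182) / (1 + 0.643·0.182) = 0.8250/1.1170 = 0.7386.
Compose with the shock front (u' = -0.926 in the knot frame): u_2 = (-0.926 + 0.739) / (1 + (-0.926)·0.739) = -0.1874/0.3161 = -0.5930.

-0.593c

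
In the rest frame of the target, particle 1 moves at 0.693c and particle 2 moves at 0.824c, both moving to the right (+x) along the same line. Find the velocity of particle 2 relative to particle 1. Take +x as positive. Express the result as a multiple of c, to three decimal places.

β_A = 0.693, β_B = 0.824.
Transform to A's frame with the inverse velocity-addition law: u' = (u − v)/(1 − uv/c²), taking u = β_B and v = β_A.
u' = (0.824 − 0.693) / (1 − (0.693)(0.824)) = 0.1310/0.4290 = 0.3054.

+0.305c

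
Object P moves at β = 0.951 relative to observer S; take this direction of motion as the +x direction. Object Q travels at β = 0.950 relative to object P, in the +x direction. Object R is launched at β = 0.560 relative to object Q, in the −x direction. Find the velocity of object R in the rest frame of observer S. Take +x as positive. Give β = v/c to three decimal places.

Apply u = (u' + v)/(1 + u'v/c²) successively, working outward toward observer S.
Start: velocity of object P relative to observer S = 0.9510c.
Compose with object Q (u' = 0.950 in object P frame): u_1 = (0.950 + 0.951) / (1 + 0.950·0.951) = 1.9010/1.9035 = 0.9987.
Compose with object R (u' = -0.560 in object Q frame): u_2 = (-0.560 + 0.999) / (1 + (-0.560)·0.999) = 0.4387/0.4407 = 0.9954.

β = +0.995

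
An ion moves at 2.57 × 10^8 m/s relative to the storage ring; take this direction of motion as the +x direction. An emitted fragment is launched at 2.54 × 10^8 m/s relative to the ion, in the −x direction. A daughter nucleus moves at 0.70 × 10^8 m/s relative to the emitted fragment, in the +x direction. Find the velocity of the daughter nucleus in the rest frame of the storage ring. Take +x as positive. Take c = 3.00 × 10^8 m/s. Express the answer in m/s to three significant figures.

+8.02 × 10^7 m/s

Apply u = (u' + v)/(1 + u'v/c²) successively, working outward toward the storage ring.
(Dividing each given speed by c = 3.00 × 10^8 m/s to work in units of c.)
Start: velocity of the ion relative to the storage ring = 0.8567c.
Compose with the emitted fragment (u' = -0.847 in the ion frame): u_1 = (-0.847 + 0.857) / (1 + (-0.847)·0.857) = 0.0100/0.2747 = 0.0364.
Compose with the daughter nucleus (u' = 0.233 in the emitted fragment frame): u_2 = (0.233 + 0.036) / (1 + 0.233·0.036) = 0.2697/1.0085 = 0.2675.
So u = 0.2675 × 3.00 × 10^8 m/s.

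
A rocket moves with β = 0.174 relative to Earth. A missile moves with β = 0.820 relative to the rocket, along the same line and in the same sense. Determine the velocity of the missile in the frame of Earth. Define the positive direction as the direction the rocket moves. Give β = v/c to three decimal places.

β = 0.870

With v = 0.174 and u' = 0.820 (in units of c),
u = (u' + v)/(1 + u'v/c²):
u = (0.820 + 0.174) / (1 + 0.820·0.174) = 0.9940/1.1427 = 0.8699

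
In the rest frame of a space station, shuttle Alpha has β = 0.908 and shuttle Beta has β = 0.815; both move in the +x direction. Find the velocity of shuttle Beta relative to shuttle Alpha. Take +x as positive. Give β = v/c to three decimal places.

β = -0.358

β_A = 0.908, β_B = 0.815.
Transform to A's frame with the inverse velocity-addition law: u' = (u − v)/(1 − uv/c²), taking u = β_B and v = β_A.
u' = (0.815 − 0.908) / (1 − (0.908)(0.815)) = -0.0930/0.2600 = -0.3577.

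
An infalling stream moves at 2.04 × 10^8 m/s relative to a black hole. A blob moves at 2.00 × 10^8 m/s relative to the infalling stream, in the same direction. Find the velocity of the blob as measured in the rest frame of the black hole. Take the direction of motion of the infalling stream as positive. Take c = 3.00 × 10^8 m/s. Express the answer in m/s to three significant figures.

2.78 × 10^8 m/s

In units of c (dividing by 3.00 × 10^8 m/s): v = 0.680, u' = 0.667.
u = (u' + v)/(1 + u'v/c²):
u = (0.667 + 0.680) / (1 + 0.667·0.680) = 1.3467/1.4533 = 0.9266
(Galilean addition would give +1.347c, exceeding c.)
Converting back: u = 0.9266 × 3.00 × 10^8 m/s.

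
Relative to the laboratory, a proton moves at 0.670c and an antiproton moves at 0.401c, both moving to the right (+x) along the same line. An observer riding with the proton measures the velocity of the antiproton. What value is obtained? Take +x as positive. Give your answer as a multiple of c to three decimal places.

β_A = 0.670, β_B = 0.401.
Transform to A's frame with the inverse velocity-addition law: u' = (u − v)/(1 − uv/c²), taking u = β_B and v = β_A.
u' = (0.401 − 0.670) / (1 − (0.670)(0.401)) = -0.2690/0.7313 = -0.3678.

-0.368c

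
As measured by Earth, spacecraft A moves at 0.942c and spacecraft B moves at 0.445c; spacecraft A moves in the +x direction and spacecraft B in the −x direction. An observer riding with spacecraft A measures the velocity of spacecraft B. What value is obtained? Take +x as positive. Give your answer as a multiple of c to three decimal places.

β_A = 0.942, β_B = -0.445.
Transform to A's frame with the inverse velocity-addition law: u' = (u − v)/(1 − uv/c²), taking u = β_B and v = β_A.
u' = (-0.445 − 0.942) / (1 − (0.942)(-0.445)) = -1.3870/1.4192 = -0.9773.

-0.977c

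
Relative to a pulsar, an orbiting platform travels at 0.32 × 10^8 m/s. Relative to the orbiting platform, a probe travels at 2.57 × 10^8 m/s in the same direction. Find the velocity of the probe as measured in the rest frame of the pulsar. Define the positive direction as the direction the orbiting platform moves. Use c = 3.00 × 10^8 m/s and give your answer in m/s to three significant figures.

In units of c (dividing by 3.00 × 10^8 m/s): v = 0.107, u' = 0.857.
u = (u' + v)/(1 + u'v/c²):
u = (0.857 + 0.107) / (1 + 0.857·0.107) = 0.9633/1.0914 = 0.8827
Converting back: u = 0.8827 × 3.00 × 10^8 m/s.

2.65 × 10^8 m/s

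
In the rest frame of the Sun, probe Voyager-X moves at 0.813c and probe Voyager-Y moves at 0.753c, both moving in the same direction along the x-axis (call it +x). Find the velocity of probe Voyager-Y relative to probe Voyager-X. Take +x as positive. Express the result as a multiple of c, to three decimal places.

β_A = 0.813, β_B = 0.753.
Transform to A's frame with the inverse velocity-addition law: u' = (u − v)/(1 − uv/c²), taking u = β_B and v = β_A.
u' = (0.753 − 0.813) / (1 − (0.813)(0.753)) = -0.0600/0.3878 = -0.1547.

-0.155c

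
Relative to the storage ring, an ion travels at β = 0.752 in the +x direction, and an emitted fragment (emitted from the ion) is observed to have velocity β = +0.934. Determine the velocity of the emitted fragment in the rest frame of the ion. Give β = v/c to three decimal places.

β = +0.611

Invert the composition law: u' = (u − v)/(1 − uv/c²).
u' = (0.934 − 0.752) / (1 − (0.934)(0.752)) = 0.1820/0.2976 = 0.6115.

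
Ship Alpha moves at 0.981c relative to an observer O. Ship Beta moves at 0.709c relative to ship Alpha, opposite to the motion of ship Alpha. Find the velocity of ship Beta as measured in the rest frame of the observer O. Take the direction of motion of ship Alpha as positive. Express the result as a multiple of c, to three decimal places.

+0.893c

With v = 0.981 and u' = -0.709 (in units of c),
u = (u' + v)/(1 + u'v/c²):
u = (-0.709 + 0.981) / (1 + (-0.709)·0.981) = 0.2720/0.3045 = 0.8934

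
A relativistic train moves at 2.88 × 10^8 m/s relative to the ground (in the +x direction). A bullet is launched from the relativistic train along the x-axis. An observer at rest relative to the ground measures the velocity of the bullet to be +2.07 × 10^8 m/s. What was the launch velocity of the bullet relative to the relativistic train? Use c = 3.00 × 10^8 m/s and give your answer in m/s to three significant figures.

v = 0.960c, u = 0.690c.
Invert the composition law: u' = (u − v)/(1 − uv/c²).
u' = (0.690 − 0.960) / (1 − (0.690)(0.960)) = -0.2700/0.3376 = -0.7998.
u' = -0.7998 × 3.00 × 10^8 m/s.

-2.40 × 10^8 m/s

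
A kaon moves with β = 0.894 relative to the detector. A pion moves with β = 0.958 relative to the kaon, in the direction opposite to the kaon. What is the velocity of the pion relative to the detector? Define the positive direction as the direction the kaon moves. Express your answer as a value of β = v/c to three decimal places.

β = -0.446

With v = 0.894 and u' = -0.958 (in units of c),
u = (u' + v)/(1 + u'v/c²):
u = (-0.958 + 0.894) / (1 + (-0.958)·0.894) = -0.0640/0.1435 = -0.4458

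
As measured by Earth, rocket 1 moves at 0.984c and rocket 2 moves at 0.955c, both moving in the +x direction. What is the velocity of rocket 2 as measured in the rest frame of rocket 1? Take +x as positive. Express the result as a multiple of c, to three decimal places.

β_A = 0.984, β_B = 0.955.
Transform to A's frame with the inverse velocity-addition law: u' = (u − v)/(1 − uv/c²), taking u = β_B and v = β_A.
u' = (0.955 − 0.984) / (1 − (0.984)(0.955)) = -0.0290/0.0603 = -0.4811.

-0.481c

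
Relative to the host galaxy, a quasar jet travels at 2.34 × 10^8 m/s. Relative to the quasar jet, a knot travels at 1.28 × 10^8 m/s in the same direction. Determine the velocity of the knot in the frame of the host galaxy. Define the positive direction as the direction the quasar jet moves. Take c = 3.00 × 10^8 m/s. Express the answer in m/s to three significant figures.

In units of c (dividing by 3.00 × 10^8 m/s): v = 0.780, u' = 0.427.
u = (u' + v)/(1 + u'v/c²):
u = (0.427 + 0.780) / (1 + 0.427·0.780) = 1.2067/1.3328 = 0.9054
(Galilean addition would give +1.207c, exceeding c.)
Converting back: u = 0.9054 × 3.00 × 10^8 m/s.

2.72 × 10^8 m/s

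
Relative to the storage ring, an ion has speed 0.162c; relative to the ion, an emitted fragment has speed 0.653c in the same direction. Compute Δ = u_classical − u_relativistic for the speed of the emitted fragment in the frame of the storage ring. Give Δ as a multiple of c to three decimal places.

Δ = 0.078c

Galilean: u_cl = 0.653 + 0.162 = 0.8150.
Relativistic: u_rel = (0.653 + 0.162) / (1 + 0.653·0.162) = 0.8150/1.1058 = 0.7370.
Δ = 0.8150 − 0.7370 = 0.0780.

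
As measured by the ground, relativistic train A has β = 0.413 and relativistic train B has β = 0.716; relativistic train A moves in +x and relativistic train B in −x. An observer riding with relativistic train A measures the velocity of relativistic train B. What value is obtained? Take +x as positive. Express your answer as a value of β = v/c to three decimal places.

β_A = 0.413, β_B = -0.716.
Transform to A's frame with the inverse velocity-addition law: u' = (u − v)/(1 − uv/c²), taking u = β_B and v = β_A.
u' = (-0.716 − 0.413) / (1 − (0.413)(-0.716)) = -1.1290/1.2957 = -0.8713.

β = -0.871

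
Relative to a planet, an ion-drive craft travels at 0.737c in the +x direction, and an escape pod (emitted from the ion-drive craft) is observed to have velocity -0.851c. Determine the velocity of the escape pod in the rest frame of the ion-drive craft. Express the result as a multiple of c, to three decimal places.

-0.976c

Invert the composition law: u' = (u − v)/(1 − uv/c²).
u' = (-0.851 − 0.737) / (1 − (-0.851)(0.737)) = -1.5880/1.6272 = -0.9759.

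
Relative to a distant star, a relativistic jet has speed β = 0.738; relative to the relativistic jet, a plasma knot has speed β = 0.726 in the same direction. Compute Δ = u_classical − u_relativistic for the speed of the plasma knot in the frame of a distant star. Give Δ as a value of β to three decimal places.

Galilean: u_cl = 0.726 + 0.738 = 1.4640.
Relativistic: u_rel = (0.726 + 0.738) / (1 + 0.726·0.738) = 1.4640/1.5358 = 0.9533.
Δ = 1.4640 − 0.9533 = 0.5107.
(The classical prediction exceeds c; the relativistic result does not.)

Δ = 0.511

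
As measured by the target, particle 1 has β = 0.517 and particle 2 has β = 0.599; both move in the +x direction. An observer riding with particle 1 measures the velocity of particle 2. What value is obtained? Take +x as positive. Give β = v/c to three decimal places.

β = +0.119

β_A = 0.517, β_B = 0.599.
Transform to A's frame with the inverse velocity-addition law: u' = (u − v)/(1 − uv/c²), taking u = β_B and v = β_A.
u' = (0.599 − 0.517) / (1 − (0.517)(0.599)) = 0.0820/0.6903 = 0.1188.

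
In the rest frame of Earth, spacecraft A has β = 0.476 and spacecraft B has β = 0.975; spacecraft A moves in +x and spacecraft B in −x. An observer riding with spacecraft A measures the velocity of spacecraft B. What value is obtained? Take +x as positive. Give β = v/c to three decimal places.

β_A = 0.476, β_B = -0.975.
Transform to A's frame with the inverse velocity-addition law: u' = (u − v)/(1 − uv/c²), taking u = β_B and v = β_A.
u' = (-0.975 − 0.476) / (1 − (0.476)(-0.975)) = -1.4510/1.4641 = -0.9911.

β = -0.991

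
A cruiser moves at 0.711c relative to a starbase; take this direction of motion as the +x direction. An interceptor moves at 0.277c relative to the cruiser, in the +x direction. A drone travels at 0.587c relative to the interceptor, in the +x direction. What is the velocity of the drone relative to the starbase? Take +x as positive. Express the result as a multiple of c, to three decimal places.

Apply u = (u' + v)/(1 + u'v/c²) successively, working outward toward the starbase.
Start: velocity of the cruiser relative to the starbase = 0.7110c.
Compose with the interceptor (u' = 0.277 in the cruiser frame): u_1 = (0.277 + 0.711) / (1 + 0.277·0.711) = 0.9880/1.1969 = 0.8254.
Compose with the drone (u' = 0.587 in the interceptor frame): u_2 = (0.587 + 0.825) / (1 + 0.587·0.825) = 1.4124/1.4845 = 0.9514.

0.951c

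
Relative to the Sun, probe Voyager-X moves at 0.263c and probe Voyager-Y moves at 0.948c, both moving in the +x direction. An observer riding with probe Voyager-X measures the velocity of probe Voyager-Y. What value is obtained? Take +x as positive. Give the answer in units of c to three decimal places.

+0.913c

β_A = 0.263, β_B = 0.948.
Transform to A's frame with the inverse velocity-addition law: u' = (u − v)/(1 − uv/c²), taking u = β_B and v = β_A.
u' = (0.948 − 0.263) / (1 − (0.263)(0.948)) = 0.6850/0.7507 = 0.9125.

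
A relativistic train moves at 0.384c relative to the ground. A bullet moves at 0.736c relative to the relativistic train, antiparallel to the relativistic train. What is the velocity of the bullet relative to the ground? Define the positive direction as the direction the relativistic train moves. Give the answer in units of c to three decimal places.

With v = 0.384 and u' = -0.736 (in units of c),
u = (u' + v)/(1 + u'v/c²):
u = (-0.736 + 0.384) / (1 + (-0.736)·0.384) = -0.3520/0.7174 = -0.4907

-0.491c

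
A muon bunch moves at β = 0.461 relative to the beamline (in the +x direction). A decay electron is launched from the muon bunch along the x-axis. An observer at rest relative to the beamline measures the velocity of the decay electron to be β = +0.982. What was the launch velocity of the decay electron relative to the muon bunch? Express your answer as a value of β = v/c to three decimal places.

β = +0.952

Invert the composition law: u' = (u − v)/(1 − uv/c²).
u' = (0.982 − 0.461) / (1 − (0.982)(0.461)) = 0.5210/0.5473 = 0.9519.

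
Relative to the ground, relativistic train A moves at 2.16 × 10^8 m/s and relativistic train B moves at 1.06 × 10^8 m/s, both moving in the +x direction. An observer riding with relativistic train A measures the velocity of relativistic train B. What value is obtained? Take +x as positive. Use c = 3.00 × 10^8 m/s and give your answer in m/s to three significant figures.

β_A = 0.720, β_B = 0.353 (dividing each by c = 3.00 × 10^8 m/s).
Transform to A's frame with the inverse velocity-addition law: u' = (u − v)/(1 − uv/c²), taking u = β_B and v = β_A.
u' = (0.353 − 0.720) / (1 − (0.720)(0.353)) = -0.3667/0.7456 = -0.4918.
u' = -0.4918 × 3.00 × 10^8 m/s.

-1.48 × 10^8 m/s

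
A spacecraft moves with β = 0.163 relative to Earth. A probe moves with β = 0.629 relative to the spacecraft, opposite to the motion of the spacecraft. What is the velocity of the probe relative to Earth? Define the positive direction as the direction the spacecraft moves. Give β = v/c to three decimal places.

With v = 0.163 and u' = -0.629 (in units of c),
u = (u' + v)/(1 + u'v/c²):
u = (-0.629 + 0.163) / (1 + (-0.629)·0.163) = -0.4660/0.8975 = -0.5192
(Galilean addition would give -0.466c.)

β = -0.519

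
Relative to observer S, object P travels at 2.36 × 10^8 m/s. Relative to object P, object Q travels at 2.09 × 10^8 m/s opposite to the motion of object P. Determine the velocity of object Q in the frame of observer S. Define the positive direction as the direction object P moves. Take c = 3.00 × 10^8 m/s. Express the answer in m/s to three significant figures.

+5.97 × 10^7 m/s

In units of c (dividing by 3.00 × 10^8 m/s): v = 0.787, u' = -0.697.
u = (u' + v)/(1 + u'v/c²):
u = (-0.697 + 0.787) / (1 + (-0.697)·0.787) = 0.0900/0.4520 = 0.1991
Converting back: u = 0.1991 × 3.00 × 10^8 m/s.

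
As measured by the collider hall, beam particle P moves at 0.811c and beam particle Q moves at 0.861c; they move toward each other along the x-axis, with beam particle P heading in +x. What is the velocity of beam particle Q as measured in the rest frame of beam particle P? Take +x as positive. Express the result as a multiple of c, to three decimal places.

β_A = 0.811, β_B = -0.861.
Transform to A's frame with the inverse velocity-addition law: u' = (u − v)/(1 − uv/c²), taking u = β_B and v = β_A.
u' = (-0.861 − 0.811) / (1 − (0.811)(-0.861)) = -1.6720/1.6983 = -0.9845.

-0.985c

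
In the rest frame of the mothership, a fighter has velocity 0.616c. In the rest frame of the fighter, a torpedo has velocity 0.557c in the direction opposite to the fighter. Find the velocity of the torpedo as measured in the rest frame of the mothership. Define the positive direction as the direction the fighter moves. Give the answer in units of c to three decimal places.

+0.090c

With v = 0.616 and u' = -0.557 (in units of c),
u = (u' + v)/(1 + u'v/c²):
u = (-0.557 + 0.616) / (1 + (-0.557)·0.616) = 0.0590/0.6569 = 0.0898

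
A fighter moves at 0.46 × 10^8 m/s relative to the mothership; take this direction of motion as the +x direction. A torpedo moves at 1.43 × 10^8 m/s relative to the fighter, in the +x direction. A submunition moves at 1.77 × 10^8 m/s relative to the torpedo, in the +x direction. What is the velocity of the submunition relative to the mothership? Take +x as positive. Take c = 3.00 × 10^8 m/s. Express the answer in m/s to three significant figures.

2.62 × 10^8 m/s

Apply u = (u' + v)/(1 + u'v/c²) successively, working outward toward the mothership.
(Dividing each given speed by c = 3.00 × 10^8 m/s to work in units of c.)
Start: velocity of the fighter relative to the mothership = 0.1533c.
Compose with the torpedo (u' = 0.477 in the fighter frame): u_1 = (0.477 + 0.153) / (1 + 0.477·0.153) = 0.6300/1.0731 = 0.5871.
Compose with the submunition (u' = 0.590 in the torpedo frame): u_2 = (0.590 + 0.587) / (1 + 0.590·0.587) = 1.1771/1.3464 = 0.8743.
So u = 0.8743 × 3.00 × 10^8 m/s.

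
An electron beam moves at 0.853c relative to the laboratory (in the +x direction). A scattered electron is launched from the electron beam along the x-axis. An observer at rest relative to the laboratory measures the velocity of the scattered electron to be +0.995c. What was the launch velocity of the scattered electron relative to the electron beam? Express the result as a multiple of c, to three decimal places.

+0.939c

Invert the composition law: u' = (u − v)/(1 − uv/c²).
u' = (0.995 − 0.853) / (1 − (0.995)(0.853)) = 0.1420/0.1513 = 0.9387.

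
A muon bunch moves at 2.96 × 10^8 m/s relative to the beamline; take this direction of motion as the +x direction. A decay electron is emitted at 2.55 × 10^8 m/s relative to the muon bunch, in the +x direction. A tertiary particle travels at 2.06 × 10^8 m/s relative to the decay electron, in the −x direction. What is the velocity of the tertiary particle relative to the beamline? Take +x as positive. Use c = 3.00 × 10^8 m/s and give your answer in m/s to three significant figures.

+2.98 × 10^8 m/s

Apply u = (u' + v)/(1 + u'v/c²) successively, working outward toward the beamline.
(Dividing each given speed by c = 3.00 × 10^8 m/s to work in units of c.)
Start: velocity of the muon bunch relative to the beamline = 0.9867c.
Compose with the decay electron (u' = 0.850 in the muon bunch frame): u_1 = (0.850 + 0.987) / (1 + 0.850·0.987) = 1.8367/1.8387 = 0.9989.
Compose with the tertiary particle (u' = -0.687 in the decay electron frame): u_2 = (-0.687 + 0.999) / (1 + (-0.687)·0.999) = 0.3122/0.3141 = 0.9942.
So u = 0.9942 × 3.00 × 10^8 m/s.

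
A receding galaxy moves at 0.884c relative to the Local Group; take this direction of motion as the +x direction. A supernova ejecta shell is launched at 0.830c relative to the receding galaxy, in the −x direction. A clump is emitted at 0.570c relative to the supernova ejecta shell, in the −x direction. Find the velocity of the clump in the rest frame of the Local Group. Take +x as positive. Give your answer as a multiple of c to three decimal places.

Apply u = (u' + v)/(1 + u'v/c²) successively, working outward toward the Local Group.
Start: velocity of the receding galaxy relative to the Local Group = 0.8840c.
Compose with the supernova ejecta shell (u' = -0.830 in the receding galaxy frame): u_1 = (-0.830 + 0.884) / (1 + (-0.830)·0.884) = 0.0540/0.2663 = 0.2028.
Compose with the clump (u' = -0.570 in the supernova ejecta shell frame): u_2 = (-0.570 + 0.203) / (1 + (-0.570)·0.203) = -0.3672/0.8844 = -0.4152.

-0.415c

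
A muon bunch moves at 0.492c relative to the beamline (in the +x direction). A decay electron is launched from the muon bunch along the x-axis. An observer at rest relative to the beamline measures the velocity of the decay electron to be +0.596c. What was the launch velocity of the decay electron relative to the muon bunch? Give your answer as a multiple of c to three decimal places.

+0.147c

Invert the composition law: u' = (u − v)/(1 − uv/c²).
u' = (0.596 − 0.492) / (1 − (0.596)(0.492)) = 0.1040/0.7068 = 0.1471.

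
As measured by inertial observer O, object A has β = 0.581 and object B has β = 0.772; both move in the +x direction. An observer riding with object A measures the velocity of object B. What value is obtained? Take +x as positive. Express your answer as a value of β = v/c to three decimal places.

β = +0.346

β_A = 0.581, β_B = 0.772.
Transform to A's frame with the inverse velocity-addition law: u' = (u − v)/(1 − uv/c²), taking u = β_B and v = β_A.
u' = (0.772 − 0.581) / (1 − (0.581)(0.772)) = 0.1910/0.5515 = 0.3463.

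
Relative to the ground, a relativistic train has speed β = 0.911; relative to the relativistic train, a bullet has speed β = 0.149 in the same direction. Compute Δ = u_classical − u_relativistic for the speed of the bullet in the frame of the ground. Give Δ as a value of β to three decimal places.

Galilean: u_cl = 0.149 + 0.911 = 1.0600.
Relativistic: u_rel = (0.149 + 0.911) / (1 + 0.149·0.911) = 1.0600/1.1357 = 0.9333.
Δ = 1.0600 − 0.9333 = 0.1267.
(The classical prediction exceeds c; the relativistic result does not.)

Δ = 0.127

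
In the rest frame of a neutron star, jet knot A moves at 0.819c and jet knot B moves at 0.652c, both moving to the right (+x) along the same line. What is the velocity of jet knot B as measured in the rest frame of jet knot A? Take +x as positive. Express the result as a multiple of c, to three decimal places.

β_A = 0.819, β_B = 0.652.
Transform to A's frame with the inverse velocity-addition law: u' = (u − v)/(1 − uv/c²), taking u = β_B and v = β_A.
u' = (0.652 − 0.819) / (1 − (0.819)(0.652)) = -0.1670/0.4660 = -0.3584.

-0.358c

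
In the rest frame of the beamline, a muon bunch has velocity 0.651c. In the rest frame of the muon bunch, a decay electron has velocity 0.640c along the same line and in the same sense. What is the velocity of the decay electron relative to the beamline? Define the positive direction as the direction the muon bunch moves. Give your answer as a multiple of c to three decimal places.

With v = 0.651 and u' = 0.640 (in units of c),
u = (u' + v)/(1 + u'v/c²):
u = (0.640 + 0.651) / (1 + 0.640·0.651) = 1.2910/1.4166 = 0.9113

0.911c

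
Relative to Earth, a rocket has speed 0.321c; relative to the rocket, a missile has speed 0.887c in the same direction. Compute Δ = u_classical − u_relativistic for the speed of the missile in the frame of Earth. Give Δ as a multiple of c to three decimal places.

Galilean: u_cl = 0.887 + 0.321 = 1.2080.
Relativistic: u_rel = (0.887 + 0.321) / (1 + 0.887·0.321) = 1.2080/1.2847 = 0.9403.
Δ = 1.2080 − 0.9403 = 0.2677.
(The classical prediction exceeds c; the relativistic result does not.)

Δ = 0.268c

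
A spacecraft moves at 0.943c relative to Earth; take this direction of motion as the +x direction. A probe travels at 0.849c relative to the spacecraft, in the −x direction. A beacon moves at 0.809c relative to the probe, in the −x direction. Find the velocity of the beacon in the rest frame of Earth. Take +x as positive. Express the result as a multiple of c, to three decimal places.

Apply u = (u' + v)/(1 + u'v/c²) successively, working outward toward Earth.
Start: velocity of the spacecraft relative to Earth = 0.9430c.
Compose with the probe (u' = -0.849 in the spacecraft frame): u_1 = (-0.849 + 0.943) / (1 + (-0.849)·0.943) = 0.0940/0.1994 = 0.4714.
Compose with the beacon (u' = -0.809 in the probe frame): u_2 = (-0.809 + 0.471) / (1 + (-0.809)·0.471) = -0.3376/0.6186 = -0.5457.

-0.546c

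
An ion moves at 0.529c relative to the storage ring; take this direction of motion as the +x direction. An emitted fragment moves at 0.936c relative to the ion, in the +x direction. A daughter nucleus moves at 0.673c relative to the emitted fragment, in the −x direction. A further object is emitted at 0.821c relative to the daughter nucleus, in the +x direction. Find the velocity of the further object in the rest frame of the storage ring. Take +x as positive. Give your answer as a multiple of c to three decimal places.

+0.990c

Apply u = (u' + v)/(1 + u'v/c²) successively, working outward toward the storage ring.
Start: velocity of the ion relative to the storage ring = 0.5290c.
Compose with the emitted fragment (u' = 0.936 in the ion frame): u_1 = (0.936 + 0.529) / (1 + 0.936·0.529) = 1.4650/1.4951 = 0.9798.
Compose with the daughter nucleus (u' = -0.673 in the emitted fragment frame): u_2 = (-0.673 + 0.980) / (1 + (-0.673)·0.980) = 0.3068/0.3406 = 0.9010.
Compose with the further object (u' = 0.821 in the daughter nucleus frame): u_3 = (0.821 + 0.901) / (1 + 0.821·0.901) = 1.7220/1.7397 = 0.9898.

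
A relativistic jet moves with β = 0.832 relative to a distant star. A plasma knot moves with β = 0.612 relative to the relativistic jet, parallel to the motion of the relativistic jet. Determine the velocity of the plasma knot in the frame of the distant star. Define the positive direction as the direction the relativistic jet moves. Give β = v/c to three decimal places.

β = 0.957

With v = 0.832 and u' = 0.612 (in units of c),
u = (u' + v)/(1 + u'v/c²):
u = (0.612 + 0.832) / (1 + 0.612·0.832) = 1.4440/1.5092 = 0.9568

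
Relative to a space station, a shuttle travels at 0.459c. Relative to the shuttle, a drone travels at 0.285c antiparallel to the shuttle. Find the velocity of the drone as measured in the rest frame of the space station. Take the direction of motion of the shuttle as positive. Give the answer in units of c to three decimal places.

+0.200c

With v = 0.459 and u' = -0.285 (in units of c),
u = (u' + v)/(1 + u'v/c²):
u = (-0.285 + 0.459) / (1 + (-0.285)·0.459) = 0.1740/0.8692 = 0.2002
(Galilean addition would give +0.174c.)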